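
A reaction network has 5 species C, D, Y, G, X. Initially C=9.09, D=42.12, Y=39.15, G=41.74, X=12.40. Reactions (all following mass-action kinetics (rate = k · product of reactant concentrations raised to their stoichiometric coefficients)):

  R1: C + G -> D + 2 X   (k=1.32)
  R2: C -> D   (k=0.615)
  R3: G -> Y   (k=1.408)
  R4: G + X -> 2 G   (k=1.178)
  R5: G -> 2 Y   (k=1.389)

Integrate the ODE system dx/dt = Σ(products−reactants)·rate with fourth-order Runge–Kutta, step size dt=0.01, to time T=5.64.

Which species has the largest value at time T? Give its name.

RK4 with dt=0.01: 564 steps to T=5.64. Trajectory (selected grid times):
t=0.00: C=9.09 D=42.12 Y=39.15 G=41.74 X=12.40
t=0.63: C=0.00 D=51.21 Y=116.88 G=11.20 X=0.00
t=1.25: C=0.00 D=51.21 Y=130.68 G=1.98 X=0.00
t=1.88: C=0.00 D=51.21 Y=133.13 G=0.34 X=0.00
t=2.51: C=0.00 D=51.21 Y=133.55 G=0.06 X=0.00
t=3.13: C=0.00 D=51.21 Y=133.63 G=0.01 X=0.00
t=3.76: C=0.00 D=51.21 Y=133.64 G=0.00 X=0.00
t=4.39: C=0.00 D=51.21 Y=133.64 G=0.00 X=0.00
t=5.01: C=0.00 D=51.21 Y=133.64 G=0.00 X=0.00
t=5.64: C=0.00 D=51.21 Y=133.64 G=0.00 X=0.00
At T=5.64: C=0.00 D=51.21 Y=133.64 G=0.00 X=0.00; the largest is Y.

Dominant species at T: Y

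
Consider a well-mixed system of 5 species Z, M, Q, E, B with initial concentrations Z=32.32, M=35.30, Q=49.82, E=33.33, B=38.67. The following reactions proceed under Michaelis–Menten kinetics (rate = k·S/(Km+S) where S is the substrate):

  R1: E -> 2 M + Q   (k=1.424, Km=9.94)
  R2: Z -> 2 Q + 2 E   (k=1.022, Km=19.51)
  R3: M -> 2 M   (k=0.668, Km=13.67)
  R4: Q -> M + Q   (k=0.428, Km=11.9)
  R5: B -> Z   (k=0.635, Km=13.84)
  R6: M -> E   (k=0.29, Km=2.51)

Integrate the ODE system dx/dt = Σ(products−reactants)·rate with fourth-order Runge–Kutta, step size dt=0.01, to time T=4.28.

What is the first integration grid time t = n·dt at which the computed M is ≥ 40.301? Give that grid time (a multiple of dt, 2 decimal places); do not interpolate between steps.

Threshold first reached at t = 1.81

RK4 with dt=0.01: 428 steps to T=4.28. Trajectory (selected grid times):
t=0.00: Z=32.32 M=35.30 Q=49.82 E=33.33 B=38.67
t=0.48: Z=32.24 M=36.62 Q=50.96 E=33.54 B=38.45
t=0.95: Z=32.16 M=37.92 Q=52.07 E=33.75 B=38.23
t=1.43: Z=32.08 M=39.25 Q=53.21 E=33.97 B=38.00
t=1.80: Z=32.01 M=40.28 Q=54.09 E=34.13 B=37.83
t=1.81: Z=32.01 M=40.31 Q=54.11 E=34.13 B=37.83
t=1.90: Z=32.00 M=40.56 Q=54.33 E=34.17 B=37.78
t=2.38: Z=31.92 M=41.90 Q=55.47 E=34.38 B=37.56
t=2.85: Z=31.84 M=43.21 Q=56.58 E=34.59 B=37.34
t=3.33: Z=31.75 M=44.56 Q=57.72 E=34.80 B=37.12
t=3.80: Z=31.67 M=45.88 Q=58.84 E=35.00 B=36.90
t=4.28: Z=31.59 M=47.23 Q=59.98 E=35.21 B=36.68
M(1.80)=40.280 < 40.301 but M(1.81)=40.307 ≥ 40.301, so the first grid time is t=1.81.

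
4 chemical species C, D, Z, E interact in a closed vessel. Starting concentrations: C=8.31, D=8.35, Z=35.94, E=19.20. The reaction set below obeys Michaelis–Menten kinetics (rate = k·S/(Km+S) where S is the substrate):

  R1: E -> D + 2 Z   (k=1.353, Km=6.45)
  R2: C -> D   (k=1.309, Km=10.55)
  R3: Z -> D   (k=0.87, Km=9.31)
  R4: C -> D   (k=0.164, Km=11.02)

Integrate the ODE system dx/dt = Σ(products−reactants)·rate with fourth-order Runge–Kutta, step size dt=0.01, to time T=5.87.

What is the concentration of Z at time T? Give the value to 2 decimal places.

Z at T = 43.17

RK4 with dt=0.01: 587 steps to T=5.87. Trajectory (selected grid times):
t=0.00: C=8.31 D=8.35 Z=35.94 E=19.20
t=0.65: C=7.90 D=9.87 Z=36.80 E=18.54
t=1.30: C=7.49 D=11.37 Z=37.65 E=17.90
t=1.96: C=7.10 D=12.89 Z=38.49 E=17.24
t=2.61: C=6.72 D=14.36 Z=39.31 E=16.61
t=3.26: C=6.35 D=15.81 Z=40.11 E=15.98
t=3.91: C=6.00 D=17.24 Z=40.90 E=15.35
t=4.57: C=5.66 D=18.68 Z=41.68 E=14.73
t=5.22: C=5.33 D=20.08 Z=42.43 E=14.12
t=5.87: C=5.02 D=21.46 Z=43.17 E=13.52
Read off Z at T=5.87: 43.17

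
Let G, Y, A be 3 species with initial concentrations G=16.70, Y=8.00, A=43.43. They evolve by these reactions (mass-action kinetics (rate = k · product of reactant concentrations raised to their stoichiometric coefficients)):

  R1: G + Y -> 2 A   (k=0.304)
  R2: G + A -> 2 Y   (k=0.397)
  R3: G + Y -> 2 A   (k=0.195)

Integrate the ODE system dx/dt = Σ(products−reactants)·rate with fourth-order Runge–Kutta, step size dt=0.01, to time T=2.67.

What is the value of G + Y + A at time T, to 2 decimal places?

Check how each reaction changes W = G + Y + A (weight of products minus weight of reactants):
R1: G + Y -> 2 A: (1·2) − (1·1 + 1·1) = 2 − 2 = 0
R2: G + A -> 2 Y: (1·2) − (1·1 + 1·1) = 2 − 2 = 0
R3: G + Y -> 2 A: (1·2) − (1·1 + 1·1) = 2 − 2 = 0
Every reaction leaves W unchanged, so W is conserved and no simulation is needed: W(T) = W(0) = 16.70 + 8.00 + 43.43 = 68.13

Value at T = 68.13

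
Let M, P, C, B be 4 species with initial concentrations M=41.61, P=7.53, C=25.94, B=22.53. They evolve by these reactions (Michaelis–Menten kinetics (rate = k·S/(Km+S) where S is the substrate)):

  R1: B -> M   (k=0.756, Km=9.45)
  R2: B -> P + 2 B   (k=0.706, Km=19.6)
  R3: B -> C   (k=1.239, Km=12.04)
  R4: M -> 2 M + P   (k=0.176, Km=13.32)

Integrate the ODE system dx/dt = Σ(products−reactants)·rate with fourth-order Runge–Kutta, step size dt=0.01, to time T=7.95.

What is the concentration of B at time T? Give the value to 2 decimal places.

B at T = 15.29

RK4 with dt=0.01: 795 steps to T=7.95. Trajectory (selected grid times):
t=0.00: M=41.61 P=7.53 C=25.94 B=22.53
t=0.88: M=42.19 P=7.98 C=26.65 B=21.69
t=1.77: M=42.78 P=8.42 C=27.35 B=20.84
t=2.65: M=43.35 P=8.86 C=28.04 B=20.02
t=3.53: M=43.92 P=9.29 C=28.71 B=19.21
t=4.42: M=44.49 P=9.72 C=29.38 B=18.39
t=5.30: M=45.04 P=10.13 C=30.04 B=17.60
t=6.18: M=45.59 P=10.54 C=30.68 B=16.82
t=7.07: M=46.14 P=10.95 C=31.31 B=16.04
t=7.95: M=46.68 P=11.35 C=31.93 B=15.29
Read off B at T=7.95: 15.29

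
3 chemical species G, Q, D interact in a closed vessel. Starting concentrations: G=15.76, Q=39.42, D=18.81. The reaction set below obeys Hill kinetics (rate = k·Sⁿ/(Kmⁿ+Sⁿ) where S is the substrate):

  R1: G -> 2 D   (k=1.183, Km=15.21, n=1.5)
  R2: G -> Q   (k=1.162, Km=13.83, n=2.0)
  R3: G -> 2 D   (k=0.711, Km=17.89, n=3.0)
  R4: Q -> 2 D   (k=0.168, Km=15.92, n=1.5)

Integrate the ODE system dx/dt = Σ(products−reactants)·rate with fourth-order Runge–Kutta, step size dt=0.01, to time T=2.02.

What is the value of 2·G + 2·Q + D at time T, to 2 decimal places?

Value at T = 129.17

Check how each reaction changes W = 2·G + 2·Q + D (weight of products minus weight of reactants):
R1: G -> 2 D: (1·2) − (2·1) = 2 − 2 = 0
R2: G -> Q: (2·1) − (2·1) = 2 − 2 = 0
R3: G -> 2 D: (1·2) − (2·1) = 2 − 2 = 0
R4: Q -> 2 D: (1·2) − (2·1) = 2 − 2 = 0
Every reaction leaves W unchanged, so W is conserved and no simulation is needed: W(T) = W(0) = 2·15.76 + 2·39.42 + 18.81 = 129.17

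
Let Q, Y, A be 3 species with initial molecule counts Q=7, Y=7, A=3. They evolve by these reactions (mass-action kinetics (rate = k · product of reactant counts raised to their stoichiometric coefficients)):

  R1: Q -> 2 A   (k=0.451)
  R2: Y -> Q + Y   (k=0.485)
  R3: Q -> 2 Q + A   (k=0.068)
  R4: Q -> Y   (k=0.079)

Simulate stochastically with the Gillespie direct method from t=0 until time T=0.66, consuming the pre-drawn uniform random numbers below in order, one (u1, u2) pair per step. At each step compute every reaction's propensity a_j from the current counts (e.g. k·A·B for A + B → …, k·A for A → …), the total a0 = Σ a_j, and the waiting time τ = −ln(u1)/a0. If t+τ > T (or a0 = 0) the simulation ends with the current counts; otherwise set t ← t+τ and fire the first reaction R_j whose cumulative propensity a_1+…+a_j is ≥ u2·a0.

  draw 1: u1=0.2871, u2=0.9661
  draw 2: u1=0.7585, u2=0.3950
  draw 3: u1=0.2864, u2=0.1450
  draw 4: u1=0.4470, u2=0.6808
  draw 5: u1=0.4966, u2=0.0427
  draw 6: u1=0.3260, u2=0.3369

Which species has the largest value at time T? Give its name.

t=0.000: Q=7 Y=7 A=3
Draw 1: a1=3.157, a2=3.395, a3=0.476, a4=0.553, a0=7.581; τ=−ln(0.2871)/7.581=0.165 → t=0.165; u2·a0=0.9661·7.581=7.324; a1+…+a3=7.028 < 7.324 ≤ a1+…+a4=7.581 → R4 fires; Q=6 Y=8 A=3
Draw 2: a1=2.706, a2=3.880, a3=0.408, a4=0.474, a0=7.468; τ=−ln(0.7585)/7.468=0.037 → t=0.202; u2·a0=0.3950·7.468=2.950; a1=2.706 < 2.950 ≤ a1+a2=6.586 → R2 fires; Q=7 Y=8 A=3
Draw 3: a1=3.157, a2=3.880, a3=0.476, a4=0.553, a0=8.066; τ=−ln(0.2864)/8.066=0.155 → t=0.357; u2·a0=0.1450·8.066=1.170 ≤ a1=3.157 → R1 fires; Q=6 Y=8 A=5
Draw 4: a1=2.706, a2=3.880, a3=0.408, a4=0.474, a0=7.468; τ=−ln(0.4470)/7.468=0.108 → t=0.464; u2·a0=0.6808·7.468=5.084; a1=2.706 < 5.084 ≤ a1+a2=6.586 → R2 fires; Q=7 Y=8 A=5
Draw 5: a1=3.157, a2=3.880, a3=0.476, a4=0.553, a0=8.066; τ=−ln(0.4966)/8.066=0.087 → t=0.551; u2·a0=0.0427·8.066=0.344 ≤ a1=3.157 → R1 fires; Q=6 Y=8 A=7
Draw 6: a1=2.706, a2=3.880, a3=0.408, a4=0.474, a0=7.468; τ=−ln(0.3260)/7.468=0.150 → t=0.701 > T=0.66: stop.
At T=0.66: Q=6 Y=8 A=7; the largest is Y.

Dominant species at T: Y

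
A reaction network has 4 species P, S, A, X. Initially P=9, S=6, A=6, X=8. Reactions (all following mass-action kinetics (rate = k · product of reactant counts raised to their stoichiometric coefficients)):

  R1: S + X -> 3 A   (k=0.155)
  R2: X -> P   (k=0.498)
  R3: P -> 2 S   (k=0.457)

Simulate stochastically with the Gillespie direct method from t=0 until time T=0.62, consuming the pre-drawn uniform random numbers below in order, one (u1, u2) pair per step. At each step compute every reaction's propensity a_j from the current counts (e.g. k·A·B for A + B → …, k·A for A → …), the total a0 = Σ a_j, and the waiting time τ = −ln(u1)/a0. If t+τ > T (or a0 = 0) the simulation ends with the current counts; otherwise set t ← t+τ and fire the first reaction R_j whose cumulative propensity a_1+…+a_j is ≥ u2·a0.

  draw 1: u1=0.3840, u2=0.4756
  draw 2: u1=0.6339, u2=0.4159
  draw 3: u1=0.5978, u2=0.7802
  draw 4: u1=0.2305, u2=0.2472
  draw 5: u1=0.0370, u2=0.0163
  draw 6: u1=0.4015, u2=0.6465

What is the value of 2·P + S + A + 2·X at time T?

Check how each reaction changes W = 2·P + S + A + 2·X (weight of products minus weight of reactants):
R1: S + X -> 3 A: (1·3) − (1·1 + 2·1) = 3 − 3 = 0
R2: X -> P: (2·1) − (2·1) = 2 − 2 = 0
R3: P -> 2 S: (1·2) − (2·1) = 2 − 2 = 0
Every reaction leaves W unchanged, so W is conserved and no simulation is needed: W(T) = W(0) = 2·9 + 6 + 6 + 2·8 = 46

Value at T = 46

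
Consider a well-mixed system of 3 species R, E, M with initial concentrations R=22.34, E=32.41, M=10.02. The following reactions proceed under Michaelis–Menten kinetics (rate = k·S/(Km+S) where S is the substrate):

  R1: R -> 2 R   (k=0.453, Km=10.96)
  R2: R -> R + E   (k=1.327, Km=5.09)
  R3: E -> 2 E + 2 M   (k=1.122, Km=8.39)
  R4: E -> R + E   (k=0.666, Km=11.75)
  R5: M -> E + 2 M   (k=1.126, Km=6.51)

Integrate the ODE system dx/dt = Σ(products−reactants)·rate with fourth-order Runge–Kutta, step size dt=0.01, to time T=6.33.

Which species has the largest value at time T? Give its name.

RK4 with dt=0.01: 633 steps to T=6.33. Trajectory (selected grid times):
t=0.00: R=22.34 E=32.41 M=10.02
t=0.70: R=22.90 E=34.29 M=11.77
t=1.41: R=23.47 E=36.23 M=13.58
t=2.11: R=24.04 E=38.18 M=15.41
t=2.81: R=24.62 E=40.16 M=17.27
t=3.52: R=25.21 E=42.19 M=19.18
t=4.22: R=25.80 E=44.22 M=21.09
t=4.92: R=26.39 E=46.27 M=23.02
t=5.63: R=27.00 E=48.37 M=25.00
t=6.33: R=27.60 E=50.45 M=26.98
At T=6.33: R=27.60 E=50.45 M=26.98; the largest is E.

Dominant species at T: E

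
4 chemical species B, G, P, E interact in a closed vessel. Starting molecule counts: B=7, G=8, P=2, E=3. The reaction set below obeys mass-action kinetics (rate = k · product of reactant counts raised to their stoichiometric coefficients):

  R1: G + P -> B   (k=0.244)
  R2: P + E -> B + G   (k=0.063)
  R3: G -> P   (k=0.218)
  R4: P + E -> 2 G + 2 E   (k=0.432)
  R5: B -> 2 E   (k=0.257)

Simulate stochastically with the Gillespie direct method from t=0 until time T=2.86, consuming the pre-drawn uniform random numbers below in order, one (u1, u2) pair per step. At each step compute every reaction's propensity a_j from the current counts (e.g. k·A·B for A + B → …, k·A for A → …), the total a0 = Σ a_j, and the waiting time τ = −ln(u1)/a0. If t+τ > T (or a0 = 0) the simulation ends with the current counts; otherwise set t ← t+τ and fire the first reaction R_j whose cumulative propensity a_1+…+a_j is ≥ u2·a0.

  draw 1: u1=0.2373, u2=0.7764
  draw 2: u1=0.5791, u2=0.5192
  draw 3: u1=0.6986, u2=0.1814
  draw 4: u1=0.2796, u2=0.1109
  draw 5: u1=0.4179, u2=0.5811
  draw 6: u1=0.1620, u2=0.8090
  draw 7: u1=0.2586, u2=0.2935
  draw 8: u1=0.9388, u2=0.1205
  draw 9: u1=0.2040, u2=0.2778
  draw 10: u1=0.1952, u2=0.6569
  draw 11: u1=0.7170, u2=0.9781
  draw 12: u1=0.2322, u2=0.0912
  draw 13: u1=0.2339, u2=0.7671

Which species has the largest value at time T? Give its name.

Dominant species at T: E

t=0.000: B=7 G=8 P=2 E=3
Draw 1: a1=3.904, a2=0.378, a3=1.744, a4=2.592, a5=1.799, a0=10.417; τ=−ln(0.2373)/10.417=0.138 → t=0.138; u2·a0=0.7764·10.417=8.088; a1+…+a3=6.026 < 8.088 ≤ a1+…+a4=8.618 → R4 fires; B=7 G=10 P=1 E=4
Draw 2: a1=2.440, a2=0.252, a3=2.180, a4=1.728, a5=1.799, a0=8.399; τ=−ln(0.5791)/8.399=0.065 → t=0.203; u2·a0=0.5192·8.399=4.361; a1+a2=2.692 < 4.361 ≤ a1+…+a3=4.872 → R3 fires; B=7 G=9 P=2 E=4
Draw 3: a1=4.392, a2=0.504, a3=1.962, a4=3.456, a5=1.799, a0=12.113; τ=−ln(0.6986)/12.113=0.030 → t=0.233; u2·a0=0.1814·12.113=2.197 ≤ a1=4.392 → R1 fires; B=8 G=8 P=1 E=4
Draw 4: a1=1.952, a2=0.252, a3=1.744, a4=1.728, a5=2.056, a0=7.732; τ=−ln(0.2796)/7.732=0.165 → t=0.398; u2·a0=0.1109·7.732=0.857 ≤ a1=1.952 → R1 fires; B=9 G=7 P=0 E=4
Draw 5: a1=0.000, a2=0.000, a3=1.526, a4=0.000, a5=2.313, a0=3.839; τ=−ln(0.4179)/3.839=0.227 → t=0.625; u2·a0=0.5811·3.839=2.231; a1+…+a4=1.526 < 2.231 ≤ a1+…+a5=3.839 → R5 fires; B=8 G=7 P=0 E=6
Draw 6: a1=0.000, a2=0.000, a3=1.526, a4=0.000, a5=2.056, a0=3.582; τ=−ln(0.1620)/3.582=0.508 → t=1.133; u2·a0=0.8090·3.582=2.898; a1+…+a4=1.526 < 2.898 ≤ a1+…+a5=3.582 → R5 fires; B=7 G=7 P=0 E=8
Draw 7: a1=0.000, a2=0.000, a3=1.526, a4=0.000, a5=1.799, a0=3.325; τ=−ln(0.2586)/3.325=0.407 → t=1.540; u2·a0=0.2935·3.325=0.976; a1+a2=0.000 < 0.976 ≤ a1+…+a3=1.526 → R3 fires; B=7 G=6 P=1 E=8
Draw 8: a1=1.464, a2=0.504, a3=1.308, a4=3.456, a5=1.799, a0=8.531; τ=−ln(0.9388)/8.531=0.007 → t=1.547; u2·a0=0.1205·8.531=1.028 ≤ a1=1.464 → R1 fires; B=8 G=5 P=0 E=8
Draw 9: a1=0.000, a2=0.000, a3=1.090, a4=0.000, a5=2.056, a0=3.146; τ=−ln(0.2040)/3.146=0.505 → t=2.052; u2·a0=0.2778·3.146=0.874; a1+a2=0.000 < 0.874 ≤ a1+…+a3=1.090 → R3 fires; B=8 G=4 P=1 E=8
Draw 10: a1=0.976, a2=0.504, a3=0.872, a4=3.456, a5=2.056, a0=7.864; τ=−ln(0.1952)/7.864=0.208 → t=2.260; u2·a0=0.6569·7.864=5.166; a1+…+a3=2.352 < 5.166 ≤ a1+…+a4=5.808 → R4 fires; B=8 G=6 P=0 E=9
Draw 11: a1=0.000, a2=0.000, a3=1.308, a4=0.000, a5=2.056, a0=3.364; τ=−ln(0.7170)/3.364=0.099 → t=2.359; u2·a0=0.9781·3.364=3.290; a1+…+a4=1.308 < 3.290 ≤ a1+…+a5=3.364 → R5 fires; B=7 G=6 P=0 E=11
Draw 12: a1=0.000, a2=0.000, a3=1.308, a4=0.000, a5=1.799, a0=3.107; τ=−ln(0.2322)/3.107=0.470 → t=2.829; u2·a0=0.0912·3.107=0.283; a1+a2=0.000 < 0.283 ≤ a1+…+a3=1.308 → R3 fires; B=7 G=5 P=1 E=11
Draw 13: a1=1.220, a2=0.693, a3=1.090, a4=4.752, a5=1.799, a0=9.554; τ=−ln(0.2339)/9.554=0.152 → t=2.981 > T=2.86: stop.
At T=2.86: B=7 G=5 P=1 E=11; the largest is E.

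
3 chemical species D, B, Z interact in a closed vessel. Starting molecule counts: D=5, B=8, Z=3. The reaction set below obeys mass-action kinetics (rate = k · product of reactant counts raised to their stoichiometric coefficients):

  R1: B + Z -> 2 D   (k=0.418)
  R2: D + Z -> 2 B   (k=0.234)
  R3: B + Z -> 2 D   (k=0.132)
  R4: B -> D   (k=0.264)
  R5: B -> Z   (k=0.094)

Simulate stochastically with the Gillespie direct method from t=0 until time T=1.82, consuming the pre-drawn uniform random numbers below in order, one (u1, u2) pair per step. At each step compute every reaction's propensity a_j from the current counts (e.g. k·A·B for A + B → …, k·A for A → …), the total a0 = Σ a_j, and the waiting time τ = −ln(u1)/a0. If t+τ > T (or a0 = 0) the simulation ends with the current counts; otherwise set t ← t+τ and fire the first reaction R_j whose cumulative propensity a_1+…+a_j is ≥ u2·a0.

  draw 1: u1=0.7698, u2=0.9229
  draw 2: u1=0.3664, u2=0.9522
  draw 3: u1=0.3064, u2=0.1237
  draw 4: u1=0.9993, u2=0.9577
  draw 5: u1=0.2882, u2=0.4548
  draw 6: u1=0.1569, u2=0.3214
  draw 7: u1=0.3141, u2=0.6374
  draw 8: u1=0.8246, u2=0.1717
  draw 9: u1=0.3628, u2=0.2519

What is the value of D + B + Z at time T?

Check how each reaction changes W = D + B + Z (weight of products minus weight of reactants):
R1: B + Z -> 2 D: (1·2) − (1·1 + 1·1) = 2 − 2 = 0
R2: D + Z -> 2 B: (1·2) − (1·1 + 1·1) = 2 − 2 = 0
R3: B + Z -> 2 D: (1·2) − (1·1 + 1·1) = 2 − 2 = 0
R4: B -> D: (1·1) − (1·1) = 1 − 1 = 0
R5: B -> Z: (1·1) − (1·1) = 1 − 1 = 0
Every reaction leaves W unchanged, so W is conserved and no simulation is needed: W(T) = W(0) = 5 + 8 + 3 = 16

Value at T = 16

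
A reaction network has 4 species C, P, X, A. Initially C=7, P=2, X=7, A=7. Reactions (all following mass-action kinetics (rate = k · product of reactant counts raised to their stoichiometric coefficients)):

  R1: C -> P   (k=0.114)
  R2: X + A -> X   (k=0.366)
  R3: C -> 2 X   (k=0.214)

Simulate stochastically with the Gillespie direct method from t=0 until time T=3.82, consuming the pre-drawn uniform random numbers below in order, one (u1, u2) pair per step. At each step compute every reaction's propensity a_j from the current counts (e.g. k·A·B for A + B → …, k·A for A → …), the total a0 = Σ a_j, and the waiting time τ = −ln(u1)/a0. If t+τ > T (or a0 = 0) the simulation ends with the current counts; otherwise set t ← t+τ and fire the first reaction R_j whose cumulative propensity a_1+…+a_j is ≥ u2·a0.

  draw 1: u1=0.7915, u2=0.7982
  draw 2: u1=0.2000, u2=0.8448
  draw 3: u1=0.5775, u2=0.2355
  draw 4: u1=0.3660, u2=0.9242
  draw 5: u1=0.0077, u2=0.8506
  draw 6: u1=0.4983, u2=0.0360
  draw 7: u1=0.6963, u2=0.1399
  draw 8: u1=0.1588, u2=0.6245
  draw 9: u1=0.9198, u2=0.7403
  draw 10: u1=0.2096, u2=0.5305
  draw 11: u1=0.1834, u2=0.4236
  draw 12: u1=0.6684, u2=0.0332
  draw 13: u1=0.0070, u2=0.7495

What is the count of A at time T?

A at T = 0

t=0.000: C=7 P=2 X=7 A=7
Draw 1: a1=0.798, a2=17.934, a3=1.498, a0=20.230; τ=−ln(0.7915)/20.230=0.012 → t=0.012; u2·a0=0.7982·20.230=16.148; a1=0.798 < 16.148 ≤ a1+a2=18.732 → R2 fires; C=7 P=2 X=7 A=6
Draw 2: a1=0.798, a2=15.372, a3=1.498, a0=17.668; τ=−ln(0.2000)/17.668=0.091 → t=0.103; u2·a0=0.8448·17.668=14.926; a1=0.798 < 14.926 ≤ a1+a2=16.170 → R2 fires; C=7 P=2 X=7 A=5
Draw 3: a1=0.798, a2=12.810, a3=1.498, a0=15.106; τ=−ln(0.5775)/15.106=0.036 → t=0.139; u2·a0=0.2355·15.106=3.557; a1=0.798 < 3.557 ≤ a1+a2=13.608 → R2 fires; C=7 P=2 X=7 A=4
Draw 4: a1=0.798, a2=10.248, a3=1.498, a0=12.544; τ=−ln(0.3660)/12.544=0.080 → t=0.219; u2·a0=0.9242·12.544=11.593; a1+a2=11.046 < 11.593 ≤ a1+…+a3=12.544 → R3 fires; C=6 P=2 X=9 A=4
Draw 5: a1=0.684, a2=13.176, a3=1.284, a0=15.144; τ=−ln(0.0077)/15.144=0.321 → t=0.540; u2·a0=0.8506·15.144=12.881; a1=0.684 < 12.881 ≤ a1+a2=13.860 → R2 fires; C=6 P=2 X=9 A=3
Draw 6: a1=0.684, a2=9.882, a3=1.284, a0=11.850; τ=−ln(0.4983)/11.850=0.059 → t=0.599; u2·a0=0.0360·11.850=0.427 ≤ a1=0.684 → R1 fires; C=5 P=3 X=9 A=3
Draw 7: a1=0.570, a2=9.882, a3=1.070, a0=11.522; τ=−ln(0.6963)/11.522=0.031 → t=0.631; u2·a0=0.1399·11.522=1.612; a1=0.570 < 1.612 ≤ a1+a2=10.452 → R2 fires; C=5 P=3 X=9 A=2
Draw 8: a1=0.570, a2=6.588, a3=1.070, a0=8.228; τ=−ln(0.1588)/8.228=0.224 → t=0.854; u2·a0=0.6245·8.228=5.138; a1=0.570 < 5.138 ≤ a1+a2=7.158 → R2 fires; C=5 P=3 X=9 A=1
Draw 9: a1=0.570, a2=3.294, a3=1.070, a0=4.934; τ=−ln(0.9198)/4.934=0.017 → t=0.871; u2·a0=0.7403·4.934=3.653; a1=0.570 < 3.653 ≤ a1+a2=3.864 → R2 fires; C=5 P=3 X=9 A=0
Draw 10: a1=0.570, a2=0.000, a3=1.070, a0=1.640; τ=−ln(0.2096)/1.640=0.953 → t=1.824; u2·a0=0.5305·1.640=0.870; a1+a2=0.570 < 0.870 ≤ a1+…+a3=1.640 → R3 fires; C=4 P=3 X=11 A=0
Draw 11: a1=0.456, a2=0.000, a3=0.856, a0=1.312; τ=−ln(0.1834)/1.312=1.293 → t=3.117; u2·a0=0.4236·1.312=0.556; a1+a2=0.456 < 0.556 ≤ a1+…+a3=1.312 → R3 fires; C=3 P=3 X=13 A=0
Draw 12: a1=0.342, a2=0.000, a3=0.642, a0=0.984; τ=−ln(0.6684)/0.984=0.409 → t=3.526; u2·a0=0.0332·0.984=0.033 ≤ a1=0.342 → R1 fires; C=2 P=4 X=13 A=0
Draw 13: a1=0.228, a2=0.000, a3=0.428, a0=0.656; τ=−ln(0.0070)/0.656=7.564 → t=11.090 > T=3.82: stop.
Read off A at T=3.82: 0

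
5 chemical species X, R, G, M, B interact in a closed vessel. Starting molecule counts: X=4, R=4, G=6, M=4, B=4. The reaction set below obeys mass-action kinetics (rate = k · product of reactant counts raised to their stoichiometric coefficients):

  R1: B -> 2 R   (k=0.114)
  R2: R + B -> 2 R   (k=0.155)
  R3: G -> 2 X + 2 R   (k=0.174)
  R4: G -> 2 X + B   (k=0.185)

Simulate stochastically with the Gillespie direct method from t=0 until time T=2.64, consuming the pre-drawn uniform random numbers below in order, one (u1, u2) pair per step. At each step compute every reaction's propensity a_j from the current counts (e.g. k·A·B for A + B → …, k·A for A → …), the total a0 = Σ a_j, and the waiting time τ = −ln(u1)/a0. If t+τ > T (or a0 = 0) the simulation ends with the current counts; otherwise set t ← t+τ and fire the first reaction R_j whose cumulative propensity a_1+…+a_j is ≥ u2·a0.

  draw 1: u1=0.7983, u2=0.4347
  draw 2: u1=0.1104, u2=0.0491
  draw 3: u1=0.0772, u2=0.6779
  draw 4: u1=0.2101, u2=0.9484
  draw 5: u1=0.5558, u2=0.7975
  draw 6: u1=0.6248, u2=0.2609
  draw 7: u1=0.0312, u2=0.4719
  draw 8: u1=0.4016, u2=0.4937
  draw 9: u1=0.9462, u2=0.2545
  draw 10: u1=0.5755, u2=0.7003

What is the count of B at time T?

t=0.000: X=4 R=4 G=6 M=4 B=4
Draw 1: a1=0.456, a2=2.480, a3=1.044, a4=1.110, a0=5.090; τ=−ln(0.7983)/5.090=0.044 → t=0.044; u2·a0=0.4347·5.090=2.213; a1=0.456 < 2.213 ≤ a1+a2=2.936 → R2 fires; X=4 R=5 G=6 M=4 B=3
Draw 2: a1=0.342, a2=2.325, a3=1.044, a4=1.110, a0=4.821; τ=−ln(0.1104)/4.821=0.457 → t=0.501; u2·a0=0.0491·4.821=0.237 ≤ a1=0.342 → R1 fires; X=4 R=7 G=6 M=4 B=2
Draw 3: a1=0.228, a2=2.170, a3=1.044, a4=1.110, a0=4.552; τ=−ln(0.0772)/4.552=0.563 → t=1.064; u2·a0=0.6779·4.552=3.086; a1+a2=2.398 < 3.086 ≤ a1+…+a3=3.442 → R3 fires; X=6 R=9 G=5 M=4 B=2
Draw 4: a1=0.228, a2=2.790, a3=0.870, a4=0.925, a0=4.813; τ=−ln(0.2101)/4.813=0.324 → t=1.388; u2·a0=0.9484·4.813=4.565; a1+…+a3=3.888 < 4.565 ≤ a1+…+a4=4.813 → R4 fires; X=8 R=9 G=4 M=4 B=3
Draw 5: a1=0.342, a2=4.185, a3=0.696, a4=0.740, a0=5.963; τ=−ln(0.5558)/5.963=0.098 → t=1.487; u2·a0=0.7975·5.963=4.755; a1+a2=4.527 < 4.755 ≤ a1+…+a3=5.223 → R3 fires; X=10 R=11 G=3 M=4 B=3
Draw 6: a1=0.342, a2=5.115, a3=0.522, a4=0.555, a0=6.534; τ=−ln(0.6248)/6.534=0.072 → t=1.559; u2·a0=0.2609·6.534=1.705; a1=0.342 < 1.705 ≤ a1+a2=5.457 → R2 fires; X=10 R=12 G=3 M=4 B=2
Draw 7: a1=0.228, a2=3.720, a3=0.522, a4=0.555, a0=5.025; τ=−ln(0.0312)/5.025=0.690 → t=2.249; u2·a0=0.4719·5.025=2.371; a1=0.228 < 2.371 ≤ a1+a2=3.948 → R2 fires; X=10 R=13 G=3 M=4 B=1
Draw 8: a1=0.114, a2=2.015, a3=0.522, a4=0.555, a0=3.206; τ=−ln(0.4016)/3.206=0.285 → t=2.533; u2·a0=0.4937·3.206=1.583; a1=0.114 < 1.583 ≤ a1+a2=2.129 → R2 fires; X=10 R=14 G=3 M=4 B=0
Draw 9: a1=0.000, a2=0.000, a3=0.522, a4=0.555, a0=1.077; τ=−ln(0.9462)/1.077=0.051 → t=2.585; u2·a0=0.2545·1.077=0.274; a1+a2=0.000 < 0.274 ≤ a1+…+a3=0.522 → R3 fires; X=12 R=16 G=2 M=4 B=0
Draw 10: a1=0.000, a2=0.000, a3=0.348, a4=0.370, a0=0.718; τ=−ln(0.5755)/0.718=0.770 → t=3.354 > T=2.64: stop.
Read off B at T=2.64: 0

B at T = 0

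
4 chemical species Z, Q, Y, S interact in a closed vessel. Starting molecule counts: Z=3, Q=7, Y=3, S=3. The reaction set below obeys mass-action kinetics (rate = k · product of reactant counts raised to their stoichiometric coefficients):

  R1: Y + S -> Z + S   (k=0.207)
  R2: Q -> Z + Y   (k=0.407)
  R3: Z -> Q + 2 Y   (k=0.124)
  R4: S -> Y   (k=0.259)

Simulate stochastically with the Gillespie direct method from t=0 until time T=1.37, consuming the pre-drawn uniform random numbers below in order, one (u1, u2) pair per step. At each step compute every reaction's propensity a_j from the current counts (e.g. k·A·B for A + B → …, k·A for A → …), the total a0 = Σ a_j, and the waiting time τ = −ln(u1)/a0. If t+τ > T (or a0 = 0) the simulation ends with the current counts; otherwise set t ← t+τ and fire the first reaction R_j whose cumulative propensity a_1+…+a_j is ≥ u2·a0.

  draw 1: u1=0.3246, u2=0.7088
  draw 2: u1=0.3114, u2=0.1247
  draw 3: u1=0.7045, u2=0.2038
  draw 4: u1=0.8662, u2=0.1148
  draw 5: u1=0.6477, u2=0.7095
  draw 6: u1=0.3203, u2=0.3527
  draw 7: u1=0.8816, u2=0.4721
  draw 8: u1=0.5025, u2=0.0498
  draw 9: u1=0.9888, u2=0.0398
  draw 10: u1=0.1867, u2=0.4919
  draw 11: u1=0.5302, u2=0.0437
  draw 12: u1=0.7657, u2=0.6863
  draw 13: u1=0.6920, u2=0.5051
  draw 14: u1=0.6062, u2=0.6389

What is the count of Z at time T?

t=0.000: Z=3 Q=7 Y=3 S=3
Draw 1: a1=1.863, a2=2.849, a3=0.372, a4=0.777, a0=5.861; τ=−ln(0.3246)/5.861=0.192 → t=0.192; u2·a0=0.7088·5.861=4.154; a1=1.863 < 4.154 ≤ a1+a2=4.712 → R2 fires; Z=4 Q=6 Y=4 S=3
Draw 2: a1=2.484, a2=2.442, a3=0.496, a4=0.777, a0=6.199; τ=−ln(0.3114)/6.199=0.188 → t=0.380; u2·a0=0.1247·6.199=0.773 ≤ a1=2.484 → R1 fires; Z=5 Q=6 Y=3 S=3
Draw 3: a1=1.863, a2=2.442, a3=0.620, a4=0.777, a0=5.702; τ=−ln(0.7045)/5.702=0.061 → t=0.442; u2·a0=0.2038·5.702=1.162 ≤ a1=1.863 → R1 fires; Z=6 Q=6 Y=2 S=3
Draw 4: a1=1.242, a2=2.442, a3=0.744, a4=0.777, a0=5.205; τ=−ln(0.8662)/5.205=0.028 → t=0.469; u2·a0=0.1148·5.205=0.598 ≤ a1=1.242 → R1 fires; Z=7 Q=6 Y=1 S=3
Draw 5: a1=0.621, a2=2.442, a3=0.868, a4=0.777, a0=4.708; τ=−ln(0.6477)/4.708=0.092 → t=0.561; u2·a0=0.7095·4.708=3.340; a1+a2=3.063 < 3.340 ≤ a1+…+a3=3.931 → R3 fires; Z=6 Q=7 Y=3 S=3
Draw 6: a1=1.863, a2=2.849, a3=0.744, a4=0.777, a0=6.233; τ=−ln(0.3203)/6.233=0.183 → t=0.744; u2·a0=0.3527·6.233=2.198; a1=1.863 < 2.198 ≤ a1+a2=4.712 → R2 fires; Z=7 Q=6 Y=4 S=3
Draw 7: a1=2.484, a2=2.442, a3=0.868, a4=0.777, a0=6.571; τ=−ln(0.8816)/6.571=0.019 → t=0.763; u2·a0=0.4721·6.571=3.102; a1=2.484 < 3.102 ≤ a1+a2=4.926 → R2 fires; Z=8 Q=5 Y=5 S=3
Draw 8: a1=3.105, a2=2.035, a3=0.992, a4=0.777, a0=6.909; τ=−ln(0.5025)/6.909=0.100 → t=0.863; u2·a0=0.0498·6.909=0.344 ≤ a1=3.105 → R1 fires; Z=9 Q=5 Y=4 S=3
Draw 9: a1=2.484, a2=2.035, a3=1.116, a4=0.777, a0=6.412; τ=−ln(0.9888)/6.412=0.002 → t=0.865; u2·a0=0.0398·6.412=0.255 ≤ a1=2.484 → R1 fires; Z=10 Q=5 Y=3 S=3
Draw 10: a1=1.863, a2=2.035, a3=1.240, a4=0.777, a0=5.915; τ=−ln(0.1867)/5.915=0.284 → t=1.148; u2·a0=0.4919·5.915=2.910; a1=1.863 < 2.910 ≤ a1+a2=3.898 → R2 fires; Z=11 Q=4 Y=4 S=3
Draw 11: a1=2.484, a2=1.628, a3=1.364, a4=0.777, a0=6.253; τ=−ln(0.5302)/6.253=0.101 → t=1.250; u2·a0=0.0437·6.253=0.273 ≤ a1=2.484 → R1 fires; Z=12 Q=4 Y=3 S=3
Draw 12: a1=1.863, a2=1.628, a3=1.488, a4=0.777, a0=5.756; τ=−ln(0.7657)/5.756=0.046 → t=1.296; u2·a0=0.6863·5.756=3.950; a1+a2=3.491 < 3.950 ≤ a1+…+a3=4.979 → R3 fires; Z=11 Q=5 Y=5 S=3
Draw 13: a1=3.105, a2=2.035, a3=1.364, a4=0.777, a0=7.281; τ=−ln(0.6920)/7.281=0.051 → t=1.347; u2·a0=0.5051·7.281=3.678; a1=3.105 < 3.678 ≤ a1+a2=5.140 → R2 fires; Z=12 Q=4 Y=6 S=3
Draw 14: a1=3.726, a2=1.628, a3=1.488, a4=0.777, a0=7.619; τ=−ln(0.6062)/7.619=0.066 → t=1.412 > T=1.37: stop.
Read off Z at T=1.37: 12

Z at T = 12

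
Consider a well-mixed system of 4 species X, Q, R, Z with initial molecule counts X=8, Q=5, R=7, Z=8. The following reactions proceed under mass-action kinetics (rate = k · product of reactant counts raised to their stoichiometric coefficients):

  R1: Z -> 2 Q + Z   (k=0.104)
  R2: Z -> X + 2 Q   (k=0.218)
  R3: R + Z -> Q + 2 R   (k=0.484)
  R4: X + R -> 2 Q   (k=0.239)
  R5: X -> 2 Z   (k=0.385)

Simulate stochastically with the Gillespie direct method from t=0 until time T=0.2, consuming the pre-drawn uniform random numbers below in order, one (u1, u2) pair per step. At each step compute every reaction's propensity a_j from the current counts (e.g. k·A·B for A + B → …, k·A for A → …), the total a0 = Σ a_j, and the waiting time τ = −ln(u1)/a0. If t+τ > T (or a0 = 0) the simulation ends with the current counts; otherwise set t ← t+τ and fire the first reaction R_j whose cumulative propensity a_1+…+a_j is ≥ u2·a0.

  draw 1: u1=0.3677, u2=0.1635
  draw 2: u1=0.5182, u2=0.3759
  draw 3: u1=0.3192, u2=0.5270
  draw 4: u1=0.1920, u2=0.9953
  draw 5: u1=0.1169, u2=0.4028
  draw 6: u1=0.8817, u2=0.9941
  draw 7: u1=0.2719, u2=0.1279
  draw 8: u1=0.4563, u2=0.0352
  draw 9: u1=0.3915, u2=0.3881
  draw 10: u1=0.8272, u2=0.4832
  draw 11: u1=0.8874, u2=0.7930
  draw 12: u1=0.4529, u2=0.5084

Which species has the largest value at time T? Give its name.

t=0.000: X=8 Q=5 R=7 Z=8
Draw 1: a1=0.832, a2=1.744, a3=27.104, a4=13.384, a5=3.080, a0=46.144; τ=−ln(0.3677)/46.144=0.022 → t=0.022; u2·a0=0.1635·46.144=7.545; a1+a2=2.576 < 7.545 ≤ a1+…+a3=29.680 → R3 fires; X=8 Q=6 R=8 Z=7
Draw 2: a1=0.728, a2=1.526, a3=27.104, a4=15.296, a5=3.080, a0=47.734; τ=−ln(0.5182)/47.734=0.014 → t=0.035; u2·a0=0.3759·47.734=17.943; a1+a2=2.254 < 17.943 ≤ a1+…+a3=29.358 → R3 fires; X=8 Q=7 R=9 Z=6
Draw 3: a1=0.624, a2=1.308, a3=26.136, a4=17.208, a5=3.080, a0=48.356; τ=−ln(0.3192)/48.356=0.024 → t=0.059; u2·a0=0.5270·48.356=25.484; a1+a2=1.932 < 25.484 ≤ a1+…+a3=28.068 → R3 fires; X=8 Q=8 R=10 Z=5
Draw 4: a1=0.520, a2=1.090, a3=24.200, a4=19.120, a5=3.080, a0=48.010; τ=−ln(0.1920)/48.010=0.034 → t=0.093; u2·a0=0.9953·48.010=47.784; a1+…+a4=44.930 < 47.784 ≤ a1+…+a5=48.010 → R5 fires; X=7 Q=8 R=10 Z=7
Draw 5: a1=0.728, a2=1.526, a3=33.880, a4=16.730, a5=2.695, a0=55.559; τ=−ln(0.1169)/55.559=0.039 → t=0.132; u2·a0=0.4028·55.559=22.379; a1+a2=2.254 < 22.379 ≤ a1+…+a3=36.134 → R3 fires; X=7 Q=9 R=11 Z=6
Draw 6: a1=0.624, a2=1.308, a3=31.944, a4=18.403, a5=2.695, a0=54.974; τ=−ln(0.8817)/54.974=0.002 → t=0.134; u2·a0=0.9941·54.974=54.650; a1+…+a4=52.279 < 54.650 ≤ a1+…+a5=54.974 → R5 fires; X=6 Q=9 R=11 Z=8
Draw 7: a1=0.832, a2=1.744, a3=42.592, a4=15.774, a5=2.310, a0=63.252; τ=−ln(0.2719)/63.252=0.021 → t=0.155; u2·a0=0.1279·63.252=8.090; a1+a2=2.576 < 8.090 ≤ a1+…+a3=45.168 → R3 fires; X=6 Q=10 R=12 Z=7
Draw 8: a1=0.728, a2=1.526, a3=40.656, a4=17.208, a5=2.310, a0=62.428; τ=−ln(0.4563)/62.428=0.013 → t=0.168; u2·a0=0.0352·62.428=2.197; a1=0.728 < 2.197 ≤ a1+a2=2.254 → R2 fires; X=7 Q=12 R=12 Z=6
Draw 9: a1=0.624, a2=1.308, a3=34.848, a4=20.076, a5=2.695, a0=59.551; τ=−ln(0.3915)/59.551=0.016 → t=0.183; u2·a0=0.3881·59.551=23.112; a1+a2=1.932 < 23.112 ≤ a1+…+a3=36.780 → R3 fires; X=7 Q=13 R=13 Z=5
Draw 10: a1=0.520, a2=1.090, a3=31.460, a4=21.749, a5=2.695, a0=57.514; τ=−ln(0.8272)/57.514=0.003 → t=0.187; u2·a0=0.4832·57.514=27.791; a1+a2=1.610 < 27.791 ≤ a1+…+a3=33.070 → R3 fires; X=7 Q=14 R=14 Z=4
Draw 11: a1=0.416, a2=0.872, a3=27.104, a4=23.422, a5=2.695, a0=54.509; τ=−ln(0.8874)/54.509=0.002 → t=0.189; u2·a0=0.7930·54.509=43.226; a1+…+a3=28.392 < 43.226 ≤ a1+…+a4=51.814 → R4 fires; X=6 Q=16 R=13 Z=4
Draw 12: a1=0.416, a2=0.872, a3=25.168, a4=18.642, a5=2.310, a0=47.408; τ=−ln(0.4529)/47.408=0.017 → t=0.205 > T=0.2: stop.
At T=0.2: X=6 Q=16 R=13 Z=4; the largest is Q.

Dominant species at T: Q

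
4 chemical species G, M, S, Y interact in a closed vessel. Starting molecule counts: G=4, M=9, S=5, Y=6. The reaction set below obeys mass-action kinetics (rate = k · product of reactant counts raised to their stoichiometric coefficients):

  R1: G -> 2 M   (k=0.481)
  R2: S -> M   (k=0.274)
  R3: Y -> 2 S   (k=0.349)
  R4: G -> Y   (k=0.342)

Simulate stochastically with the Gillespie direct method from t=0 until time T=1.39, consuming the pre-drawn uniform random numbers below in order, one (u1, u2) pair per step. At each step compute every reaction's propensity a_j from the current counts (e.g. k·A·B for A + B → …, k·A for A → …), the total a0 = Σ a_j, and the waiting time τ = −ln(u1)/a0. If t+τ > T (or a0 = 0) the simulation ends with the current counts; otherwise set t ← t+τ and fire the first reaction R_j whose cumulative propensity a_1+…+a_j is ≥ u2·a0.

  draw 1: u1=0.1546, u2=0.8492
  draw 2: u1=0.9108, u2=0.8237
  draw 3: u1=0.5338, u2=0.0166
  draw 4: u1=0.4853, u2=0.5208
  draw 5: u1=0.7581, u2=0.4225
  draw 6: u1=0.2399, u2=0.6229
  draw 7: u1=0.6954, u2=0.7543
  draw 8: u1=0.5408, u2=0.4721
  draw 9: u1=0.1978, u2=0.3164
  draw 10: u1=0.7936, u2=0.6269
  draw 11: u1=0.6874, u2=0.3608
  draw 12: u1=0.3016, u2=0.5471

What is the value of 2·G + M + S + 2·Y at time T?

Check how each reaction changes W = 2·G + M + S + 2·Y (weight of products minus weight of reactants):
R1: G -> 2 M: (1·2) − (2·1) = 2 − 2 = 0
R2: S -> M: (1·1) − (1·1) = 1 − 1 = 0
R3: Y -> 2 S: (1·2) − (2·1) = 2 − 2 = 0
R4: G -> Y: (2·1) − (2·1) = 2 − 2 = 0
Every reaction leaves W unchanged, so W is conserved and no simulation is needed: W(T) = W(0) = 2·4 + 9 + 5 + 2·6 = 34

Value at T = 34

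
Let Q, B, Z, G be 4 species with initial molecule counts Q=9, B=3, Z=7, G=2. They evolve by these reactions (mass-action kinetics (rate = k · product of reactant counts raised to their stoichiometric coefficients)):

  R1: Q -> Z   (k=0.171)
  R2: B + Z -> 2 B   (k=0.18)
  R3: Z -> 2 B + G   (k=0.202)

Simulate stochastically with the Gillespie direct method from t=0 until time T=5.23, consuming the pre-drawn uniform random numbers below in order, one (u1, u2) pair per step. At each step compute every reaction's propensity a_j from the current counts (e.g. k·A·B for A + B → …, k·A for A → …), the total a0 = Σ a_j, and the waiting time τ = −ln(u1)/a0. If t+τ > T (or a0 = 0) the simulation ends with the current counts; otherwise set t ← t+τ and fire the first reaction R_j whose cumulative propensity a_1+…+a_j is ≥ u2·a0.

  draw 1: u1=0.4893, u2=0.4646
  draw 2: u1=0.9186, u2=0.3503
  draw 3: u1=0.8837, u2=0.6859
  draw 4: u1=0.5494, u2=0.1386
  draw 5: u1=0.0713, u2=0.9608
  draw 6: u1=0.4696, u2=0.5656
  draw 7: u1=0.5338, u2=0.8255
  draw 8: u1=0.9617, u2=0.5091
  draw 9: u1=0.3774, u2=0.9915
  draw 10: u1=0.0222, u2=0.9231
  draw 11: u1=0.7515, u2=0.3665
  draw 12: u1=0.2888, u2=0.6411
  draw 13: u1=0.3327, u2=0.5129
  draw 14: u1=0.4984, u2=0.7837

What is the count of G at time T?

t=0.000: Q=9 B=3 Z=7 G=2
Draw 1: a1=1.539, a2=3.780, a3=1.414, a0=6.733; τ=−ln(0.4893)/6.733=0.106 → t=0.106; u2·a0=0.4646·6.733=3.128; a1=1.539 < 3.128 ≤ a1+a2=5.319 → R2 fires; Q=9 B=4 Z=6 G=2
Draw 2: a1=1.539, a2=4.320, a3=1.212, a0=7.071; τ=−ln(0.9186)/7.071=0.012 → t=0.118; u2·a0=0.3503·7.071=2.477; a1=1.539 < 2.477 ≤ a1+a2=5.859 → R2 fires; Q=9 B=5 Z=5 G=2
Draw 3: a1=1.539, a2=4.500, a3=1.010, a0=7.049; τ=−ln(0.8837)/7.049=0.018 → t=0.136; u2·a0=0.6859·7.049=4.835; a1=1.539 < 4.835 ≤ a1+a2=6.039 → R2 fires; Q=9 B=6 Z=4 G=2
Draw 4: a1=1.539, a2=4.320, a3=0.808, a0=6.667; τ=−ln(0.5494)/6.667=0.090 → t=0.226; u2·a0=0.1386·6.667=0.924 ≤ a1=1.539 → R1 fires; Q=8 B=6 Z=5 G=2
Draw 5: a1=1.368, a2=5.400, a3=1.010, a0=7.778; τ=−ln(0.0713)/7.778=0.340 → t=0.565; u2·a0=0.9608·7.778=7.473; a1+a2=6.768 < 7.473 ≤ a1+…+a3=7.778 → R3 fires; Q=8 B=8 Z=4 G=3
Draw 6: a1=1.368, a2=5.760, a3=0.808, a0=7.936; τ=−ln(0.4696)/7.936=0.095 → t=0.660; u2·a0=0.5656·7.936=4.489; a1=1.368 < 4.489 ≤ a1+a2=7.128 → R2 fires; Q=8 B=9 Z=3 G=3
Draw 7: a1=1.368, a2=4.860, a3=0.606, a0=6.834; τ=−ln(0.5338)/6.834=0.092 → t=0.752; u2·a0=0.8255·6.834=5.641; a1=1.368 < 5.641 ≤ a1+a2=6.228 → R2 fires; Q=8 B=10 Z=2 G=3
Draw 8: a1=1.368, a2=3.600, a3=0.404, a0=5.372; τ=−ln(0.9617)/5.372=0.007 → t=0.759; u2·a0=0.5091·5.372=2.735; a1=1.368 < 2.735 ≤ a1+a2=4.968 → R2 fires; Q=8 B=11 Z=1 G=3
Draw 9: a1=1.368, a2=1.980, a3=0.202, a0=3.550; τ=−ln(0.3774)/3.550=0.274 → t=1.034; u2·a0=0.9915·3.550=3.520; a1+a2=3.348 < 3.520 ≤ a1+…+a3=3.550 → R3 fires; Q=8 B=13 Z=0 G=4
Draw 10: a1=1.368, a2=0.000, a3=0.000, a0=1.368; τ=−ln(0.0222)/1.368=2.783 → t=3.817; u2·a0=0.9231·1.368=1.263 ≤ a1=1.368 → R1 fires; Q=7 B=13 Z=1 G=4
Draw 11: a1=1.197, a2=2.340, a3=0.202, a0=3.739; τ=−ln(0.7515)/3.739=0.076 → t=3.894; u2·a0=0.3665·3.739=1.370; a1=1.197 < 1.370 ≤ a1+a2=3.537 → R2 fires; Q=7 B=14 Z=0 G=4
Draw 12: a1=1.197, a2=0.000, a3=0.000, a0=1.197; τ=−ln(0.2888)/1.197=1.038 → t=4.931; u2·a0=0.6411·1.197=0.767 ≤ a1=1.197 → R1 fires; Q=6 B=14 Z=1 G=4
Draw 13: a1=1.026, a2=2.520, a3=0.202, a0=3.748; τ=−ln(0.3327)/3.748=0.294 → t=5.225; u2·a0=0.5129·3.748=1.922; a1=1.026 < 1.922 ≤ a1+a2=3.546 → R2 fires; Q=6 B=15 Z=0 G=4
Draw 14: a1=1.026, a2=0.000, a3=0.000, a0=1.026; τ=−ln(0.4984)/1.026=0.679 → t=5.904 > T=5.23: stop.
Read off G at T=5.23: 4

G at T = 4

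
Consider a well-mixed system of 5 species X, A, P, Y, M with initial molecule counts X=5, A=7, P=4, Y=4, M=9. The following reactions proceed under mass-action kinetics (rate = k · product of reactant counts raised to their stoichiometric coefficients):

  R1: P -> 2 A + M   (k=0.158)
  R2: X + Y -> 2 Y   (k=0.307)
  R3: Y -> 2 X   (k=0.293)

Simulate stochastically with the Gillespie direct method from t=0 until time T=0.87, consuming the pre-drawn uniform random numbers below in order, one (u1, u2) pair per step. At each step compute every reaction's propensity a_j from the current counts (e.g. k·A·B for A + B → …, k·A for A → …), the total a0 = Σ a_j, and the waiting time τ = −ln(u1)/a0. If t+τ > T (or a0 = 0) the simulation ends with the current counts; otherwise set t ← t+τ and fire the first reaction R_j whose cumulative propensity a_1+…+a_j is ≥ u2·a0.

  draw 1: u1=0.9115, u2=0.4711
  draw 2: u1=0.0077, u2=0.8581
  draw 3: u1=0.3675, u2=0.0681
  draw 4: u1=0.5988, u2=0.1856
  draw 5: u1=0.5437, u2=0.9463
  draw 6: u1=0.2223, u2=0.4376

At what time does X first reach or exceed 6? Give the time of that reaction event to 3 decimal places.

Threshold first reached at t = 0.602

t=0.000: X=5 A=7 P=4 Y=4 M=9
Draw 1: a1=0.632, a2=6.140, a3=1.172, a0=7.944; τ=−ln(0.9115)/7.944=0.012 → t=0.012; u2·a0=0.4711·7.944=3.742; a1=0.632 < 3.742 ≤ a1+a2=6.772 → R2 fires; X=4 A=7 P=4 Y=5 M=9
Draw 2: a1=0.632, a2=6.140, a3=1.465, a0=8.237; τ=−ln(0.0077)/8.237=0.591 → t=0.602; u2·a0=0.8581·8.237=7.068; a1+a2=6.772 < 7.068 ≤ a1+…+a3=8.237 → R3 fires; X=6 A=7 P=4 Y=4 M=9
Draw 3: a1=0.632, a2=7.368, a3=1.172, a0=9.172; τ=−ln(0.3675)/9.172=0.109 → t=0.712; u2·a0=0.0681·9.172=0.625 ≤ a1=0.632 → R1 fires; X=6 A=9 P=3 Y=4 M=10
Draw 4: a1=0.474, a2=7.368, a3=1.172, a0=9.014; τ=−ln(0.5988)/9.014=0.057 → t=0.769; u2·a0=0.1856·9.014=1.673; a1=0.474 < 1.673 ≤ a1+a2=7.842 → R2 fires; X=5 A=9 P=3 Y=5 M=10
Draw 5: a1=0.474, a2=7.675, a3=1.465, a0=9.614; τ=−ln(0.5437)/9.614=0.063 → t=0.832; u2·a0=0.9463·9.614=9.098; a1+a2=8.149 < 9.098 ≤ a1+…+a3=9.614 → R3 fires; X=7 A=9 P=3 Y=4 M=10
Draw 6: a1=0.474, a2=8.596, a3=1.172, a0=10.242; τ=−ln(0.2223)/10.242=0.147 → t=0.979 > T=0.87: stop.
X first becomes ≥ 6 when it reaches 6 at the event at t=0.602.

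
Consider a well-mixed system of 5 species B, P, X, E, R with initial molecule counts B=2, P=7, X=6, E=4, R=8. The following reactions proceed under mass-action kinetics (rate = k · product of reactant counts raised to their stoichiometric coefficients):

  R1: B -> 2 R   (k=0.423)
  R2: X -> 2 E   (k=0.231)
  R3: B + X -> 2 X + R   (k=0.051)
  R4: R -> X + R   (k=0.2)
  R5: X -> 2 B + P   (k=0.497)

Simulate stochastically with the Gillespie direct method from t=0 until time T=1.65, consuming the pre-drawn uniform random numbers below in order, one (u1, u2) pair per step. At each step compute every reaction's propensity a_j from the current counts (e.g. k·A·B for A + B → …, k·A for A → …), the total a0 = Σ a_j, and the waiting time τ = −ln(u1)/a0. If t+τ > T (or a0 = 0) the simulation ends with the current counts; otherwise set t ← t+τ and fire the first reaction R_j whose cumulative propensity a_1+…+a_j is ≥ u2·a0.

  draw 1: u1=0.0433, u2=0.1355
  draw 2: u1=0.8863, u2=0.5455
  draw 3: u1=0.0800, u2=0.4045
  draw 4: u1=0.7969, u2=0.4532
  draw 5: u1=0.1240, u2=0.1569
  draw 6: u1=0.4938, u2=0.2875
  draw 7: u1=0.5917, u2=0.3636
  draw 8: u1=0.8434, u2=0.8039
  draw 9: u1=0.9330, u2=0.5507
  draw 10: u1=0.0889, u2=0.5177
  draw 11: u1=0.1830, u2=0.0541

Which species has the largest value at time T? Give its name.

Dominant species at T: E

t=0.000: B=2 P=7 X=6 E=4 R=8
Draw 1: a1=0.846, a2=1.386, a3=0.612, a4=1.600, a5=2.982, a0=7.426; τ=−ln(0.0433)/7.426=0.423 → t=0.423; u2·a0=0.1355·7.426=1.006; a1=0.846 < 1.006 ≤ a1+a2=2.232 → R2 fires; B=2 P=7 X=5 E=6 R=8
Draw 2: a1=0.846, a2=1.155, a3=0.510, a4=1.600, a5=2.485, a0=6.596; τ=−ln(0.8863)/6.596=0.018 → t=0.441; u2·a0=0.5455·6.596=3.598; a1+…+a3=2.511 < 3.598 ≤ a1+…+a4=4.111 → R4 fires; B=2 P=7 X=6 E=6 R=8
Draw 3: a1=0.846, a2=1.386, a3=0.612, a4=1.600, a5=2.982, a0=7.426; τ=−ln(0.0800)/7.426=0.340 → t=0.781; u2·a0=0.4045·7.426=3.004; a1+…+a3=2.844 < 3.004 ≤ a1+…+a4=4.444 → R4 fires; B=2 P=7 X=7 E=6 R=8
Draw 4: a1=0.846, a2=1.617, a3=0.714, a4=1.600, a5=3.479, a0=8.256; τ=−ln(0.7969)/8.256=0.027 → t=0.809; u2·a0=0.4532·8.256=3.742; a1+…+a3=3.177 < 3.742 ≤ a1+…+a4=4.777 → R4 fires; B=2 P=7 X=8 E=6 R=8
Draw 5: a1=0.846, a2=1.848, a3=0.816, a4=1.600, a5=3.976, a0=9.086; τ=−ln(0.1240)/9.086=0.230 → t=1.038; u2·a0=0.1569·9.086=1.426; a1=0.846 < 1.426 ≤ a1+a2=2.694 → R2 fires; B=2 P=7 X=7 E=8 R=8
Draw 6: a1=0.846, a2=1.617, a3=0.714, a4=1.600, a5=3.479, a0=8.256; τ=−ln(0.4938)/8.256=0.085 → t=1.124; u2·a0=0.2875·8.256=2.374; a1=0.846 < 2.374 ≤ a1+a2=2.463 → R2 fires; B=2 P=7 X=6 E=10 R=8
Draw 7: a1=0.846, a2=1.386, a3=0.612, a4=1.600, a5=2.982, a0=7.426; τ=−ln(0.5917)/7.426=0.071 → t=1.195; u2·a0=0.3636·7.426=2.700; a1+a2=2.232 < 2.700 ≤ a1+…+a3=2.844 → R3 fires; B=1 P=7 X=7 E=10 R=9
Draw 8: a1=0.423, a2=1.617, a3=0.357, a4=1.800, a5=3.479, a0=7.676; τ=−ln(0.8434)/7.676=0.022 → t=1.217; u2·a0=0.8039·7.676=6.171; a1+…+a4=4.197 < 6.171 ≤ a1+…+a5=7.676 → R5 fires; B=3 P=8 X=6 E=10 R=9
Draw 9: a1=1.269, a2=1.386, a3=0.918, a4=1.800, a5=2.982, a0=8.355; τ=−ln(0.9330)/8.355=0.008 → t=1.225; u2·a0=0.5507·8.355=4.601; a1+…+a3=3.573 < 4.601 ≤ a1+…+a4=5.373 → R4 fires; B=3 P=8 X=7 E=10 R=9
Draw 10: a1=1.269, a2=1.617, a3=1.071, a4=1.800, a5=3.479, a0=9.236; τ=−ln(0.0889)/9.236=0.262 → t=1.487; u2·a0=0.5177·9.236=4.781; a1+…+a3=3.957 < 4.781 ≤ a1+…+a4=5.757 → R4 fires; B=3 P=8 X=8 E=10 R=9
Draw 11: a1=1.269, a2=1.848, a3=1.224, a4=1.800, a5=3.976, a0=10.117; τ=−ln(0.1830)/10.117=0.168 → t=1.655 > T=1.65: stop.
At T=1.65: B=3 P=8 X=8 E=10 R=9; the largest is E.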